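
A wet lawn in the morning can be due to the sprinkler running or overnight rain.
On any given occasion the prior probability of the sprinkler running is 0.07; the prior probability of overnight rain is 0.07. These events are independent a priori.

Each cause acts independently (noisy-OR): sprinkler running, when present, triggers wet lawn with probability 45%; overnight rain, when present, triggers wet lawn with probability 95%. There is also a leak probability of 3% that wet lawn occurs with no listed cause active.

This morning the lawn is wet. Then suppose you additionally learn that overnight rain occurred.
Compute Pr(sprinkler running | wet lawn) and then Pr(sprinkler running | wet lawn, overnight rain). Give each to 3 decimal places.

Pr(sprinkler running | wet lawn) ≈ 0.286; Pr(sprinkler running | wet lawn, overnight rain) ≈ 0.071

Under noisy-OR, P(wet lawn | causes) = 1 − (1−0.03)·∏(1−qᵢ) over the active causes.
Enumerate the 4 (sprinkler running, overnight rain) configurations and weight by the priors:
  P(wet lawn) = 0.03·0.93·0.93 + 0.9515·0.93·0.07 + 0.4665·0.07·0.93 + 0.973325·0.07·0.07
        = 0.025947 + 0.061943 + 0.030369 + 0.004769 = 0.123028
The terms with sprinkler running present sum to 0.035138, so
  P(sprinkler running | wet lawn) = 0.035138 / 0.123028 ≈ 0.286

With the extra evidence:
For the numerator, keep only sprinkler running=true terms: 0.973325*0.07 = 0.068133
Denominator P(wet lawn | overnight rain): 0.9515*0.93 + 0.973325*0.07 = 0.953028
Posterior = 0.068133 / 0.953028 ≈ 0.071
This is intercausal reasoning (explaining away): once overnight rain accounts for the wet lawn, sprinkler running becomes less likely.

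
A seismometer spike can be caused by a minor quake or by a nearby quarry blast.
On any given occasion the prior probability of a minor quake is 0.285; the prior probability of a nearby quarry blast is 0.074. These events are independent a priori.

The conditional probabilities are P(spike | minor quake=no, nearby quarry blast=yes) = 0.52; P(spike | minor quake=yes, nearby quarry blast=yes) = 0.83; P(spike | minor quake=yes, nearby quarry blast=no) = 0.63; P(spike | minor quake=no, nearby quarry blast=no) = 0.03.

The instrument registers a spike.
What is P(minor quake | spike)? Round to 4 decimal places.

P(minor quake | spike) ≈ 0.7950

Enumerate the 4 (minor quake, nearby quarry blast) configurations and weight by the priors:
  P(spike) = 0.03*0.715*0.926 + 0.52*0.715*0.074 + 0.63*0.285*0.926 + 0.83*0.285*0.074
        = 0.019863 + 0.027513 + 0.166263 + 0.017505 = 0.231144
Configurations with minor quake contribute 0.183768, so
  P(minor quake | spike) = 0.183768 / 0.231144 ≈ 0.7950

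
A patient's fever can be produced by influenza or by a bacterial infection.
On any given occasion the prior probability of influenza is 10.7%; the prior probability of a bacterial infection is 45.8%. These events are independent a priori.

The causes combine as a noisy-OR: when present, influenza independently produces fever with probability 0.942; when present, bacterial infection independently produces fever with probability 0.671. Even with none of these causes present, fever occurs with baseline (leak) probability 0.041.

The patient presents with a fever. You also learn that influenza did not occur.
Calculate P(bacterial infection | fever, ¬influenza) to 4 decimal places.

P(bacterial infection | fever, ¬influenza) ≈ 0.9338

Under noisy-OR, P(fever | causes) = 1 − (1−0.041)·∏(1−qᵢ) over the active causes.
By total probability over both values of bacterial infection:
  P(fever | ¬influenza) = 0.041×0.542 + 0.684489×0.458
        = 0.022222 + 0.313496 = 0.335718
Configurations with bacterial infection contribute 0.313496, so
  P(bacterial infection | fever, ¬influenza) = 0.313496 / 0.335718 ≈ 0.9338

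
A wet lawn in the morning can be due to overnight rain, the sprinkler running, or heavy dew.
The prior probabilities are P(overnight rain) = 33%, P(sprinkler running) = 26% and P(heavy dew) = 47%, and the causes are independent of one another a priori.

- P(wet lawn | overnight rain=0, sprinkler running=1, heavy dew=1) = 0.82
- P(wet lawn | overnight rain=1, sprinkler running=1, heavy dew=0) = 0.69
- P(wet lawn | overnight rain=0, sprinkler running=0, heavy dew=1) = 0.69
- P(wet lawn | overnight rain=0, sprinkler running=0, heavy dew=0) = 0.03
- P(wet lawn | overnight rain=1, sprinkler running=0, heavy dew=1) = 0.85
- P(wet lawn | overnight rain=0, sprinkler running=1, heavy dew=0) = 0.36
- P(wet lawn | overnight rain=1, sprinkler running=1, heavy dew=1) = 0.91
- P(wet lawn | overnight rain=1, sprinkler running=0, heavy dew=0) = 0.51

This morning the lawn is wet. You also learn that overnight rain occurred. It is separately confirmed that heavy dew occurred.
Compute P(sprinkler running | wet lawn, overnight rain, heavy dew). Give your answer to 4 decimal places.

P(wet lawn | overnight rain, heavy dew) = 0.85·0.74 + 0.91·0.26 = 0.629000 + 0.236600 = 0.865600
Of this, 0.236600 comes from 0.91·0.26 (the sprinkler running=true cases).
Hence the posterior is 0.236600/0.865600 ≈ 0.2733.

P(sprinkler running | wet lawn, overnight rain, heavy dew) ≈ 0.2733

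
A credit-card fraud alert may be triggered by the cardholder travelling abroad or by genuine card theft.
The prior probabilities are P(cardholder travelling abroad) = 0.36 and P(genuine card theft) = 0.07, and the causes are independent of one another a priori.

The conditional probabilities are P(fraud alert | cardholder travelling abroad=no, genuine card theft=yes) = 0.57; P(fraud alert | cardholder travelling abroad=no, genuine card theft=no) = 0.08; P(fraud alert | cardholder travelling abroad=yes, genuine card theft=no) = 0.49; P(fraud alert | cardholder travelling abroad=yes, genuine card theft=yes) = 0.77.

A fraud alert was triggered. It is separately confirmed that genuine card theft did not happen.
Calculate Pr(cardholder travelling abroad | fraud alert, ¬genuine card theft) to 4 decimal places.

Pr(cardholder travelling abroad | fraud alert, ¬genuine card theft) ≈ 0.7750

By total probability over both values of cardholder travelling abroad:
  P(fraud alert | ¬genuine card theft) = 0.08*0.64 + 0.49*0.36
        = 0.051200 + 0.176400 = 0.227600
Keeping only the cardholder travelling abroad-present terms gives 0.176400, so
  P(cardholder travelling abroad | fraud alert, ¬genuine card theft) = 0.176400 / 0.227600 ≈ 0.7750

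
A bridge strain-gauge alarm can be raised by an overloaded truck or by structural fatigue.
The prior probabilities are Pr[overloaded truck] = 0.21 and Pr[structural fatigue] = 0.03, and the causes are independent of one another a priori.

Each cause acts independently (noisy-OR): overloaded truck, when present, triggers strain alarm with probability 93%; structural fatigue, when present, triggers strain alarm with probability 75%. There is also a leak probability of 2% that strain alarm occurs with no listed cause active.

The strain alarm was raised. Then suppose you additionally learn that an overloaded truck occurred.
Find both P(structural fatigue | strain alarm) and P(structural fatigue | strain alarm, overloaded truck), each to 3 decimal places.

Under noisy-OR, P(strain alarm | causes) = 1 − (1−0.02)·∏(1−qᵢ) over the active causes.
Enumerate the 4 (overloaded truck, structural fatigue) configurations and weight by the priors:
  P(strain alarm) = 0.02×0.79×0.97 + 0.755×0.79×0.03 + 0.9314×0.21×0.97 + 0.98285×0.21×0.03
        = 0.015326 + 0.017893 + 0.189726 + 0.006192 = 0.229137
Configurations with structural fatigue contribute 0.024085, so
  P(structural fatigue | strain alarm) = 0.024085 / 0.229137 ≈ 0.105

With the extra evidence:
For the numerator, keep only structural fatigue=true terms: 0.98285×0.03 = 0.029485
The normalizing constant is 0.9314×0.97 + 0.98285×0.03 = 0.932943
Posterior = 0.029485 / 0.932943 ≈ 0.032

P(structural fatigue | strain alarm) ≈ 0.105; P(structural fatigue | strain alarm, overloaded truck) ≈ 0.032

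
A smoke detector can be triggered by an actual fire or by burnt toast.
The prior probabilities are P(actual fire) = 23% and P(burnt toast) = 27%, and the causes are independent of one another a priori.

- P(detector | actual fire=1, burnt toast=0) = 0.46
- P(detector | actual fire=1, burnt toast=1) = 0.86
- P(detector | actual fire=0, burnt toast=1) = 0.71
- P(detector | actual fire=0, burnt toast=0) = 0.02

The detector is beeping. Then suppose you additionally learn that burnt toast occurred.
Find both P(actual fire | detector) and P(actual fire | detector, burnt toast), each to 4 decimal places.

P(actual fire | detector) ≈ 0.4513; P(actual fire | detector, burnt toast) ≈ 0.2657

Weight on actual fire=true, given the evidence: 0.077234 + 0.053406 = 0.130640
Denominator P(detector): 0.02·0.77·0.73 + 0.71·0.77·0.27 + 0.46·0.23·0.73 + 0.86·0.23·0.27 = 0.289491
P(actual fire | detector) = 0.130640/0.289491 ≈ 0.4513

With the extra evidence:
P(detector | burnt toast) = 0.71*0.77 + 0.86*0.23 = 0.546700 + 0.197800 = 0.744500
Restricting to configurations with actual fire present: 0.86*0.23 = 0.197800.
So P(actual fire | detector, burnt toast) = 0.197800/0.744500 ≈ 0.2657.
— burnt toast explains away the evidence for actual fire.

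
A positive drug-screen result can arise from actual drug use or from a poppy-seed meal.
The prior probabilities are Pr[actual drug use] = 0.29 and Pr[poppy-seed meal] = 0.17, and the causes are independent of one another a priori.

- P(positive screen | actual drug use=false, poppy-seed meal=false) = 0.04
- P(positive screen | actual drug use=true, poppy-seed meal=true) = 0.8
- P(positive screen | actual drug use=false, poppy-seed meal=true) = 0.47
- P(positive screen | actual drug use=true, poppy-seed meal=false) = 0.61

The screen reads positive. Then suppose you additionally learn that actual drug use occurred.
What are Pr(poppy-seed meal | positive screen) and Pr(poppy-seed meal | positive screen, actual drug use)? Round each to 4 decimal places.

By total probability over the 4 (actual drug use, poppy-seed meal) configurations:
  P(positive screen) = 0.04*0.71*0.83 + 0.47*0.71*0.17 + 0.61*0.29*0.83 + 0.8*0.29*0.17
        = 0.023572 + 0.056729 + 0.146827 + 0.039440 = 0.266568
Configurations with poppy-seed meal contribute 0.096169, so
  P(poppy-seed meal | positive screen) = 0.096169 / 0.266568 ≈ 0.3608

Now also conditioning on actual drug use=true:
For the numerator, keep only poppy-seed meal=true terms: 0.8·0.17 = 0.136000
Normalizer over all consistent configurations: 0.61·0.83 + 0.8·0.17 = 0.642300
Posterior = 0.136000 / 0.642300 ≈ 0.2117

Pr(poppy-seed meal | positive screen) ≈ 0.3608; Pr(poppy-seed meal | positive screen, actual drug use) ≈ 0.2117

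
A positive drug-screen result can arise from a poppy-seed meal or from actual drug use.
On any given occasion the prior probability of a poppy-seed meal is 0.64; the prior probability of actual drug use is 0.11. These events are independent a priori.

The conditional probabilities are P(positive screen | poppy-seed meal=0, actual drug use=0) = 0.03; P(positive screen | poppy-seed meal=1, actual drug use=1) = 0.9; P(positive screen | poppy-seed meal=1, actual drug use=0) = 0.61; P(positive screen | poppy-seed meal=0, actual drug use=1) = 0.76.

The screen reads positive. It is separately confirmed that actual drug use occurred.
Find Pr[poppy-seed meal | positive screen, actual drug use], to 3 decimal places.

Weight on poppy-seed meal=true, given the evidence: 0.9×0.64 = 0.576000
The normalizing constant is 0.76×0.36 + 0.9×0.64 = 0.849600
Posterior = 0.576000 / 0.849600 ≈ 0.678

Pr[poppy-seed meal | positive screen, actual drug use] ≈ 0.678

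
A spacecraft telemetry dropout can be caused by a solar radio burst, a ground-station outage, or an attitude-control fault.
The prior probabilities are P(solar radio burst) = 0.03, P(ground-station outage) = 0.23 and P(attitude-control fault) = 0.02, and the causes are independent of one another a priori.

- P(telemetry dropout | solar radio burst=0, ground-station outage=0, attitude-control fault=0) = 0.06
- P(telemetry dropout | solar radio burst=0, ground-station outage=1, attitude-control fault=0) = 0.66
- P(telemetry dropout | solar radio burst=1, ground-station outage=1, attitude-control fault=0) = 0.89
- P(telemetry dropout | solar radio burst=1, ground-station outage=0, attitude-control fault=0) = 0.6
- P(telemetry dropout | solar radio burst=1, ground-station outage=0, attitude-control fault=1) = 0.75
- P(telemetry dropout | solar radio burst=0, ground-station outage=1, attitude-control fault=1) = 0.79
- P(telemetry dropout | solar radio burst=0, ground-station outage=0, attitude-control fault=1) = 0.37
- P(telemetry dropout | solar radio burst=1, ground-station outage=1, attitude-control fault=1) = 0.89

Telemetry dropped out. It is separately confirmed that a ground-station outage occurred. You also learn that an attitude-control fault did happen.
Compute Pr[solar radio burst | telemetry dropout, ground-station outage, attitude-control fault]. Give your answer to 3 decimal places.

Enumerate both values of solar radio burst and weight by the priors:
  P(telemetry dropout | ground-station outage, attitude-control fault) = 0.79×0.97 + 0.89×0.03
        = 0.766300 + 0.026700 = 0.793000
Keeping only the solar radio burst-present terms gives 0.026700, so
  P(solar radio burst | telemetry dropout, ground-station outage, attitude-control fault) = 0.026700 / 0.793000 ≈ 0.034

Pr[solar radio burst | telemetry dropout, ground-station outage, attitude-control fault] ≈ 0.034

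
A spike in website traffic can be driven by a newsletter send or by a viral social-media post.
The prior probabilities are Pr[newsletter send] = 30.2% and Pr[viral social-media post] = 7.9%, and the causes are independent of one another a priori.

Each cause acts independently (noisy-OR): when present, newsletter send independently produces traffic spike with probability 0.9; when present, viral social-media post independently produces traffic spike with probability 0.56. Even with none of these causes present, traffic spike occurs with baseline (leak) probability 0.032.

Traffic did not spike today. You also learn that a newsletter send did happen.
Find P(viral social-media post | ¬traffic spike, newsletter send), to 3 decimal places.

P(viral social-media post | ¬traffic spike, newsletter send) ≈ 0.036

Under noisy-OR, P(traffic spike | causes) = 1 − (1−0.032)·∏(1−qᵢ) over the active causes.
Weight on viral social-media post=true, given the evidence: 0.042592·0.079 = 0.003365
Denominator P(¬traffic spike | newsletter send): 0.0968·0.921 + 0.042592·0.079 = 0.092518
P(viral social-media post | ¬traffic spike, newsletter send) = 0.003365/0.092518 ≈ 0.036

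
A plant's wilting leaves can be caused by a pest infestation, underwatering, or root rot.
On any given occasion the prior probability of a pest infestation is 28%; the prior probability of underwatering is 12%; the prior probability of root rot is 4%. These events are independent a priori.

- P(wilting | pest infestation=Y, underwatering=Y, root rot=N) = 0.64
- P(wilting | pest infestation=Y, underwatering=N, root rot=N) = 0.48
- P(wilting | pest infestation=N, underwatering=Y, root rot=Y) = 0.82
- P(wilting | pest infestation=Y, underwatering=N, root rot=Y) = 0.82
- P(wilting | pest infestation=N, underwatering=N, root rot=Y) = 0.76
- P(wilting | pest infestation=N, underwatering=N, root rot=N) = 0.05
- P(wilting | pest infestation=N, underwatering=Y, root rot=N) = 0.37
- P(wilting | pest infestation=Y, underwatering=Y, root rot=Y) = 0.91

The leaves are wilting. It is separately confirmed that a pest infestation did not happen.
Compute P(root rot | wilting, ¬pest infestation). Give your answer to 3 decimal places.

P(root rot | wilting, ¬pest infestation) ≈ 0.266

Enumerate the 4 (underwatering, root rot) configurations and weight by the priors:
  P(wilting | ¬pest infestation) = 0.05×0.88×0.96 + 0.76×0.88×0.04 + 0.37×0.12×0.96 + 0.82×0.12×0.04
        = 0.042240 + 0.026752 + 0.042624 + 0.003936 = 0.115552
The terms with root rot present sum to 0.030688, so
  P(root rot | wilting, ¬pest infestation) = 0.030688 / 0.115552 ≈ 0.266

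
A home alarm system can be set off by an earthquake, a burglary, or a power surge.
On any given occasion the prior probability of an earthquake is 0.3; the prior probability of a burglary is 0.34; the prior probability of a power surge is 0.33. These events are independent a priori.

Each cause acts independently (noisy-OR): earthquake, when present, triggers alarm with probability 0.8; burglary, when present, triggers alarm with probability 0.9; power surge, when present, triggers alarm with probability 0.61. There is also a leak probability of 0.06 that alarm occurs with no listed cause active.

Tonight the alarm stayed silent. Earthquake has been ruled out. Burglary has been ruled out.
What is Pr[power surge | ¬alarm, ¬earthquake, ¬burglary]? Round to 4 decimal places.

Under noisy-OR, P(alarm | causes) = 1 − (1−0.06)·∏(1−qᵢ) over the active causes.
Sum P(¬alarm|·) weighted by the priors over both values of power surge:
  P(¬alarm | ¬earthquake, ¬burglary) = 0.94*0.67 + 0.3666*0.33
        = 0.629800 + 0.120978 = 0.750778
Keeping only the power surge-present terms gives 0.120978, so
  P(power surge | ¬alarm, ¬earthquake, ¬burglary) = 0.120978 / 0.750778 ≈ 0.1611

Pr[power surge | ¬alarm, ¬earthquake, ¬burglary] ≈ 0.1611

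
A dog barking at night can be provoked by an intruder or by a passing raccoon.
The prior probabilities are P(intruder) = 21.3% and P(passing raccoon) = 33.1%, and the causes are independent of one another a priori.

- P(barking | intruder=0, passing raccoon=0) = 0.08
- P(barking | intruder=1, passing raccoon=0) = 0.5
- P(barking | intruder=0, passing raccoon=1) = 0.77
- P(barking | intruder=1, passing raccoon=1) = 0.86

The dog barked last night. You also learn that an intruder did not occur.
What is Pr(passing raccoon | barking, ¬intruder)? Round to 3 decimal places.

Pr(passing raccoon | barking, ¬intruder) ≈ 0.826

Enumerate both values of passing raccoon and weight by the priors:
  P(barking | ¬intruder) = 0.08×0.669 + 0.77×0.331
        = 0.053520 + 0.254870 = 0.308390
Configurations with passing raccoon contribute 0.254870, so
  P(passing raccoon | barking, ¬intruder) = 0.254870 / 0.308390 ≈ 0.826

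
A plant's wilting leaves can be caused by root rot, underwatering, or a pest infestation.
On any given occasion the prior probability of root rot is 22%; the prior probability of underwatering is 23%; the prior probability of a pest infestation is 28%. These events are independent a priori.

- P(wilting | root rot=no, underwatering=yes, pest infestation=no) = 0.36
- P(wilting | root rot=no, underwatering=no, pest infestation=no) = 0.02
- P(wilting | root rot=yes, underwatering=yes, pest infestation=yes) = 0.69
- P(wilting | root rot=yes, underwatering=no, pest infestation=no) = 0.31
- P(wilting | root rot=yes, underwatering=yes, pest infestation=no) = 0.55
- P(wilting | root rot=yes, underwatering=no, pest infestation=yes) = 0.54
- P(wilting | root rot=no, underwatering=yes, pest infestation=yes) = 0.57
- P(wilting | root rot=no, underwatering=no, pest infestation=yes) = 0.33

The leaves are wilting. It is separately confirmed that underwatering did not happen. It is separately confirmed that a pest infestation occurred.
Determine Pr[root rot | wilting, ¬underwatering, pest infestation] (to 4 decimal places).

Sum P(wilting|·) weighted by the priors over both values of root rot:
  P(wilting | ¬underwatering, pest infestation) = 0.33·0.78 + 0.54·0.22
        = 0.257400 + 0.118800 = 0.376200
Keeping only the root rot-present terms gives 0.118800, so
  P(root rot | wilting, ¬underwatering, pest infestation) = 0.118800 / 0.376200 ≈ 0.3158

Pr[root rot | wilting, ¬underwatering, pest infestation] ≈ 0.3158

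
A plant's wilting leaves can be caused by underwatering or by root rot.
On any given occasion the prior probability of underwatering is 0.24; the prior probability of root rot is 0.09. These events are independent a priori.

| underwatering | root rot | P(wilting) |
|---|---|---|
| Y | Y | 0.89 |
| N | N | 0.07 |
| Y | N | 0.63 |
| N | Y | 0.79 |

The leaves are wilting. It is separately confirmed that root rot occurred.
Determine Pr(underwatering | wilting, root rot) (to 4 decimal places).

Pr(underwatering | wilting, root rot) ≈ 0.2624

P(wilting | root rot) = 0.79·0.76 + 0.89·0.24 = 0.600400 + 0.213600 = 0.814000
The underwatering-present share is 0.89·0.24 = 0.213600.
Hence the posterior is 0.213600/0.814000 ≈ 0.2624.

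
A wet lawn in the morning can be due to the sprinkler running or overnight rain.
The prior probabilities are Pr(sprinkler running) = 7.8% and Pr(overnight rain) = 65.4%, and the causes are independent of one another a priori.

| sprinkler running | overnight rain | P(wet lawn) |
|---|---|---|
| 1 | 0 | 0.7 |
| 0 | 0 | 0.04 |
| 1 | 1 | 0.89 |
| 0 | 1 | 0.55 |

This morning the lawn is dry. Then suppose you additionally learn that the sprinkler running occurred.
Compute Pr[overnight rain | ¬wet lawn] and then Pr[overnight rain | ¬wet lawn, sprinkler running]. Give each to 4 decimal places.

Enumerate the 4 (sprinkler running, overnight rain) configurations and weight by the priors:
  P(¬wet lawn) = 0.96·0.922·0.346 + 0.45·0.922·0.654 + 0.3·0.078·0.346 + 0.11·0.078·0.654
        = 0.306252 + 0.271345 + 0.008096 + 0.005611 = 0.591304
Keeping only the overnight rain-present terms gives 0.276956, so
  P(overnight rain | ¬wet lawn) = 0.276956 / 0.591304 ≈ 0.4684

Now also conditioning on sprinkler running=true:
P(¬wet lawn | sprinkler running) = 0.3*0.346 + 0.11*0.654 = 0.103800 + 0.071940 = 0.175740
Restricting to configurations with overnight rain present: 0.11*0.654 = 0.071940.
So P(overnight rain | ¬wet lawn, sprinkler running) = 0.071940/0.175740 ≈ 0.4094.

Pr[overnight rain | ¬wet lawn] ≈ 0.4684; Pr[overnight rain | ¬wet lawn, sprinkler running] ≈ 0.4094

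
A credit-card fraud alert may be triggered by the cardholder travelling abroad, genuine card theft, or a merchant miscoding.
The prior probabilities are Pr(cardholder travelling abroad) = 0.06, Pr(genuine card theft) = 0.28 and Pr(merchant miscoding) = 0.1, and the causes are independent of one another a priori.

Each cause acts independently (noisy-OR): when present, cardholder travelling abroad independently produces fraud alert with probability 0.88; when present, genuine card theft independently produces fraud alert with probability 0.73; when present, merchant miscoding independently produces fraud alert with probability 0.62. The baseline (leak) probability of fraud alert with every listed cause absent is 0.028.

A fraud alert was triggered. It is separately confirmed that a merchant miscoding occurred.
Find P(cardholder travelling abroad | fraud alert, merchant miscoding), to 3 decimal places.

P(cardholder travelling abroad | fraud alert, merchant miscoding) ≈ 0.080

Under noisy-OR, P(fraud alert | causes) = 1 − (1−0.028)·∏(1−qᵢ) over the active causes.
By total probability over the 4 (cardholder travelling abroad, genuine card theft) configurations:
  P(fraud alert | merchant miscoding) = 0.63064×0.94×0.72 + 0.900273×0.94×0.28 + 0.955677×0.06×0.72 + 0.988033×0.06×0.28
        = 0.426817 + 0.236952 + 0.041285 + 0.016599 = 0.721653
Keeping only the cardholder travelling abroad-present terms gives 0.057884, so
  P(cardholder travelling abroad | fraud alert, merchant miscoding) = 0.057884 / 0.721653 ≈ 0.080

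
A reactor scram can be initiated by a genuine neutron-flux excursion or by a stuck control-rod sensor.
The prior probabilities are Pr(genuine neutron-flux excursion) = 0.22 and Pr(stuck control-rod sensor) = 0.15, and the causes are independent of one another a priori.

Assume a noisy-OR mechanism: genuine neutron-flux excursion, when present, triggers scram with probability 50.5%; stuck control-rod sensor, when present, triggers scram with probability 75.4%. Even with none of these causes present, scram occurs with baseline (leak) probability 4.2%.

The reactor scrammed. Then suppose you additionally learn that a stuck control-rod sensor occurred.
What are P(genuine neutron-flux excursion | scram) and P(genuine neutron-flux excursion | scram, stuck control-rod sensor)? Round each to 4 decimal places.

P(genuine neutron-flux excursion | scram) ≈ 0.5208; P(genuine neutron-flux excursion | scram, stuck control-rod sensor) ≈ 0.2458

Under noisy-OR, P(scram | causes) = 1 − (1−0.042)·∏(1−qᵢ) over the active causes.
For the numerator, keep only genuine neutron-flux excursion=true terms: 0.098323 + 0.029150 = 0.127473
The normalizing constant is 0.042×0.78×0.85 + 0.764332×0.78×0.15 + 0.52579×0.22×0.85 + 0.883344×0.22×0.15 = 0.244746
Posterior = 0.127473 / 0.244746 ≈ 0.5208

Now also conditioning on stuck control-rod sensor=true:
P(scram | stuck control-rod sensor) = 0.764332×0.78 + 0.883344×0.22 = 0.596179 + 0.194336 = 0.790515
Restricting to configurations with genuine neutron-flux excursion present: 0.883344×0.22 = 0.194336.
P(genuine neutron-flux excursion | scram, stuck control-rod sensor) = 0.194336 / 0.790515 ≈ 0.2458
— stuck control-rod sensor explains away the evidence for genuine neutron-flux excursion.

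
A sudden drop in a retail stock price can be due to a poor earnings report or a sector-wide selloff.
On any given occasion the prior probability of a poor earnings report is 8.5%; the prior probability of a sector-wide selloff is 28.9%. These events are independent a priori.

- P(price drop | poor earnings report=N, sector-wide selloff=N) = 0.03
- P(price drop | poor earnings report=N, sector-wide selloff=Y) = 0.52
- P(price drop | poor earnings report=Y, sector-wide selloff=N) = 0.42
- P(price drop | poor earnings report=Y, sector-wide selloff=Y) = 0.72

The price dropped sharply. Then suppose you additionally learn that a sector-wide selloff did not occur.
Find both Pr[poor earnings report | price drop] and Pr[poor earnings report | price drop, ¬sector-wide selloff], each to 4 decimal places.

For the numerator, keep only poor earnings report=true terms: 0.025383 + 0.017687 = 0.043070
Denominator P(price drop): 0.03·0.915·0.711 + 0.52·0.915·0.289 + 0.42·0.085·0.711 + 0.72·0.085·0.289 = 0.200093
Posterior = 0.043070 / 0.200093 ≈ 0.2152

Now condition on the additional information:
Numerator (weight on configurations with poor earnings report): 0.42·0.085 = 0.035700
Normalizer over all consistent configurations: 0.03·0.915 + 0.42·0.085 = 0.063150
Posterior = 0.035700 / 0.063150 ≈ 0.5653
With sector-wide selloff excluded, poor earnings report must carry more of the explanatory weight for the price drop.

Pr[poor earnings report | price drop] ≈ 0.2152; Pr[poor earnings report | price drop, ¬sector-wide selloff] ≈ 0.5653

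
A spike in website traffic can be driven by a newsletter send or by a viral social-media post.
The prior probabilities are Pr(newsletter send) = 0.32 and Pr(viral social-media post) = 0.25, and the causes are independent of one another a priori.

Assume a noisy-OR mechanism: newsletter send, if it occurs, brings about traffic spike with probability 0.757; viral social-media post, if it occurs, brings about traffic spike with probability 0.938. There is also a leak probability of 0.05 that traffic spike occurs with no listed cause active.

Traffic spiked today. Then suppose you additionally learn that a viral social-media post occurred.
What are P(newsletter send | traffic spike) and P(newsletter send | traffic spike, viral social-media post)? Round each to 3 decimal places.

P(newsletter send | traffic spike) ≈ 0.587; P(newsletter send | traffic spike, viral social-media post) ≈ 0.330

Under noisy-OR, P(traffic spike | causes) = 1 − (1−0.05)·∏(1−qᵢ) over the active causes.
Numerator (weight on configurations with newsletter send): 0.184596 + 0.078855 = 0.263451
The normalizing constant is 0.05·0.68·0.75 + 0.9411·0.68·0.25 + 0.76915·0.32·0.75 + 0.985687·0.32·0.25 = 0.448938
Posterior = 0.263451 / 0.448938 ≈ 0.587

Now also conditioning on viral social-media post=true:
By total probability over both values of newsletter send:
  P(traffic spike | viral social-media post) = 0.9411*0.68 + 0.985687*0.32
        = 0.639948 + 0.315420 = 0.955368
The terms with newsletter send present sum to 0.315420, so
  P(newsletter send | traffic spike, viral social-media post) = 0.315420 / 0.955368 ≈ 0.330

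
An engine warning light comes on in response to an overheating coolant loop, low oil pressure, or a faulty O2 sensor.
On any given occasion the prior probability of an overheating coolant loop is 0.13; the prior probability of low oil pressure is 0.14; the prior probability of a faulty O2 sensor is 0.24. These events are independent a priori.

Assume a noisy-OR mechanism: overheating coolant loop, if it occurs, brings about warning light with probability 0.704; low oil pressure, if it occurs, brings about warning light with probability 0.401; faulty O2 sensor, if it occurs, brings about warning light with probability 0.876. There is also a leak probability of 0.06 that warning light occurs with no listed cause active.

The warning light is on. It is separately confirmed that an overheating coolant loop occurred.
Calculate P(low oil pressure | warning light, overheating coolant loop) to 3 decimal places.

Under noisy-OR, P(warning light | causes) = 1 − (1−0.06)·∏(1−qᵢ) over the active causes.
By total probability over the 4 (low oil pressure, faulty O2 sensor) configurations:
  P(warning light | overheating coolant loop) = 0.72176*0.86*0.76 + 0.965498*0.86*0.24 + 0.833334*0.14*0.76 + 0.979333*0.14*0.24
        = 0.471742 + 0.199279 + 0.088667 + 0.032906 = 0.792594
Configurations with low oil pressure contribute 0.121573, so
  P(low oil pressure | warning light, overheating coolant loop) = 0.121573 / 0.792594 ≈ 0.153

P(low oil pressure | warning light, overheating coolant loop) ≈ 0.153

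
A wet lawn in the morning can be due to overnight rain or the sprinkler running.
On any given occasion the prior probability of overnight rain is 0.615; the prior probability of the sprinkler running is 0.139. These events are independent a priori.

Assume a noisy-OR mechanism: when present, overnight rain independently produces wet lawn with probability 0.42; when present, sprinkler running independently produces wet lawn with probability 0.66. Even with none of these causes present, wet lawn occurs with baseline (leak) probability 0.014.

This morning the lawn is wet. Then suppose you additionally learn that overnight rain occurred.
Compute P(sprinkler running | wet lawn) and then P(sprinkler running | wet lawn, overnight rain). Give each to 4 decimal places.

P(sprinkler running | wet lawn) ≈ 0.3110; P(sprinkler running | wet lawn, overnight rain) ≈ 0.2330

Under noisy-OR, P(wet lawn | causes) = 1 − (1−0.014)·∏(1−qᵢ) over the active causes.
For the numerator, keep only sprinkler running=true terms: 0.035575 + 0.068863 = 0.104438
Normalizer over all consistent configurations: 0.014×0.385×0.861 + 0.66476×0.385×0.139 + 0.42812×0.615×0.861 + 0.805561×0.615×0.139 = 0.335775
P(sprinkler running | wet lawn) = 0.104438/0.335775 ≈ 0.3110

Now also conditioning on overnight rain=true:
P(wet lawn | overnight rain) = 0.42812×0.861 + 0.805561×0.139 = 0.368611 + 0.111973 = 0.480584
The sprinkler running-present share is 0.805561×0.139 = 0.111973.
Hence the posterior is 0.111973/0.480584 ≈ 0.2330.
This is intercausal reasoning (explaining away): once overnight rain accounts for the wet lawn, sprinkler running becomes less likely.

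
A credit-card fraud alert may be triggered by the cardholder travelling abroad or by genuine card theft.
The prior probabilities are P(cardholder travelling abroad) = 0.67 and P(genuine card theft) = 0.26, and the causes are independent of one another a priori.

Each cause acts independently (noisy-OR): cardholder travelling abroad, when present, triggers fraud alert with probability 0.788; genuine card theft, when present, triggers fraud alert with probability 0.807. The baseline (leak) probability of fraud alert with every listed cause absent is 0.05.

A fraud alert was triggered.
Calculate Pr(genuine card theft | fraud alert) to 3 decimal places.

Under noisy-OR, P(fraud alert | causes) = 1 − (1−0.05)·∏(1−qᵢ) over the active causes.
For the numerator, keep only genuine card theft=true terms: 0.070069 + 0.167429 = 0.237498
Denominator P(fraud alert): 0.05×0.33×0.74 + 0.81665×0.33×0.26 + 0.7986×0.67×0.74 + 0.96113×0.67×0.26 = 0.645654
P(genuine card theft | fraud alert) = 0.237498/0.645654 ≈ 0.368

Pr(genuine card theft | fraud alert) ≈ 0.368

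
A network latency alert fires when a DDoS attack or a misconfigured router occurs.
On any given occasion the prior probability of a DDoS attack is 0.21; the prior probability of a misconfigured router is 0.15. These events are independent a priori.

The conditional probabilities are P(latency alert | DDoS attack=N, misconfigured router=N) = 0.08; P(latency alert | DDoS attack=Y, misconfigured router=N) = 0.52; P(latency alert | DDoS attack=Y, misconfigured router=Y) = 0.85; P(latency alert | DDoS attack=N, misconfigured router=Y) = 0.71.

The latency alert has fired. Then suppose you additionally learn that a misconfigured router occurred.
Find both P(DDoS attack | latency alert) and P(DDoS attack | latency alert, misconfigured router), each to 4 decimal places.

P(DDoS attack | latency alert) ≈ 0.4645; P(DDoS attack | latency alert, misconfigured router) ≈ 0.2414

For the numerator, keep only DDoS attack=true terms: 0.092820 + 0.026775 = 0.119595
Normalizer over all consistent configurations: 0.08*0.79*0.85 + 0.71*0.79*0.15 + 0.52*0.21*0.85 + 0.85*0.21*0.15 = 0.257450
P(DDoS attack | latency alert) = 0.119595/0.257450 ≈ 0.4645

Now also conditioning on misconfigured router=true:
Enumerate both values of DDoS attack and weight by the priors:
  P(latency alert | misconfigured router) = 0.71×0.79 + 0.85×0.21
        = 0.560900 + 0.178500 = 0.739400
Keeping only the DDoS attack-present terms gives 0.178500, so
  P(DDoS attack | latency alert, misconfigured router) = 0.178500 / 0.739400 ≈ 0.2414
Conditioning on misconfigured router lowers the posterior on DDoS attack: the classic explaining-away effect in a common-effect structure.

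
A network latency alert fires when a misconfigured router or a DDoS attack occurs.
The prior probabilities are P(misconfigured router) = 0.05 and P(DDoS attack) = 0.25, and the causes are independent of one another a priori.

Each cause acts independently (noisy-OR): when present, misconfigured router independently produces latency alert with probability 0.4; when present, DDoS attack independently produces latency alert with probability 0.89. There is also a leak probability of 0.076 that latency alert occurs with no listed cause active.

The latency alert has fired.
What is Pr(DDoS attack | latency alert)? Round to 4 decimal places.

Pr(DDoS attack | latency alert) ≈ 0.7606

Under noisy-OR, P(latency alert | causes) = 1 − (1−0.076)·∏(1−qᵢ) over the active causes.
P(latency alert) = 0.076*0.95*0.75 + 0.89836*0.95*0.25 + 0.4456*0.05*0.75 + 0.939016*0.05*0.25 = 0.054150 + 0.213361 + 0.016710 + 0.011738 = 0.295959
Of this, 0.225099 comes from 0.213361 + 0.011738 (the DDoS attack=true cases).
So P(DDoS attack | latency alert) = 0.225099/0.295959 ≈ 0.7606.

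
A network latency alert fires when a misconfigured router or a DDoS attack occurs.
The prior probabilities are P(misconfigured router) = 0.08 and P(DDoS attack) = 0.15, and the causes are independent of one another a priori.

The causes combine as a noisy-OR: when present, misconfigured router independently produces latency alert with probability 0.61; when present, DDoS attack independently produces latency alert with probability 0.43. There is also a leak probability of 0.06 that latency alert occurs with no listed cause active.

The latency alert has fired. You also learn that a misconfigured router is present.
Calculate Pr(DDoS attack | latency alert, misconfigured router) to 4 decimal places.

Under noisy-OR, P(latency alert | causes) = 1 − (1−0.06)·∏(1−qᵢ) over the active causes.
By total probability over both values of DDoS attack:
  P(latency alert | misconfigured router) = 0.6334·0.85 + 0.791038·0.15
        = 0.538390 + 0.118656 = 0.657046
Keeping only the DDoS attack-present terms gives 0.118656, so
  P(DDoS attack | latency alert, misconfigured router) = 0.118656 / 0.657046 ≈ 0.1806

Pr(DDoS attack | latency alert, misconfigured router) ≈ 0.1806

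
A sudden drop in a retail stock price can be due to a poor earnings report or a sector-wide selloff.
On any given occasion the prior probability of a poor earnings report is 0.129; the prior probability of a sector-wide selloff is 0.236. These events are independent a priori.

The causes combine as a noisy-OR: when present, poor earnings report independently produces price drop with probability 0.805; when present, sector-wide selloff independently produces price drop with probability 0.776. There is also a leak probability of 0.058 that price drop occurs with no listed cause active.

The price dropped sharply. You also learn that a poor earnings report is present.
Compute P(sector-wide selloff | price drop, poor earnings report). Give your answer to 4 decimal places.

P(sector-wide selloff | price drop, poor earnings report) ≈ 0.2662

Under noisy-OR, P(price drop | causes) = 1 − (1−0.058)·∏(1−qᵢ) over the active causes.
Weight on sector-wide selloff=true, given the evidence: 0.958853·0.236 = 0.226289
The normalizing constant is 0.81631·0.764 + 0.958853·0.236 = 0.849950
Posterior = 0.226289 / 0.849950 ≈ 0.2662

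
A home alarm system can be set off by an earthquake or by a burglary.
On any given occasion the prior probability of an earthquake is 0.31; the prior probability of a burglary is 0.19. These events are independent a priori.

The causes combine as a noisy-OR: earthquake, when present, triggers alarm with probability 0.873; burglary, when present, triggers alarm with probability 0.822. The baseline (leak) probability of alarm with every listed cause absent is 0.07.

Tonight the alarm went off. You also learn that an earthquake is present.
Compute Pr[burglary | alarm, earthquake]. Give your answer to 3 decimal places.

Pr[burglary | alarm, earthquake] ≈ 0.207

Under noisy-OR, P(alarm | causes) = 1 − (1−0.07)·∏(1−qᵢ) over the active causes.
For the numerator, keep only burglary=true terms: 0.978976*0.19 = 0.186005
Normalizer over all consistent configurations: 0.88189*0.81 + 0.978976*0.19 = 0.900336
Posterior = 0.186005 / 0.900336 ≈ 0.207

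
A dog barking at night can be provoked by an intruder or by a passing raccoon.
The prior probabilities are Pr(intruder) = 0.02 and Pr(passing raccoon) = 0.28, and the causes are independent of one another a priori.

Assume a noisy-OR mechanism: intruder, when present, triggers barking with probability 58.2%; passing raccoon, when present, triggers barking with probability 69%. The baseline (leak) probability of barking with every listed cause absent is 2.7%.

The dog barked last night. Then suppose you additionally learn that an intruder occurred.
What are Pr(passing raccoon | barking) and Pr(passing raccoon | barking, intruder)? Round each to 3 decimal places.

Pr(passing raccoon | barking) ≈ 0.877; Pr(passing raccoon | barking, intruder) ≈ 0.364

Under noisy-OR, P(barking | causes) = 1 − (1−0.027)·∏(1−qᵢ) over the active causes.
P(barking) = 0.027·0.98·0.72 + 0.69837·0.98·0.28 + 0.593286·0.02·0.72 + 0.873919·0.02·0.28 = 0.019051 + 0.191633 + 0.008543 + 0.004894 = 0.224121
The passing raccoon-present share is 0.191633 + 0.004894 = 0.196527.
So P(passing raccoon | barking) = 0.196527/0.224121 ≈ 0.877.

Now condition on the additional information:
P(barking | intruder) = 0.593286·0.72 + 0.873919·0.28 = 0.427166 + 0.244697 = 0.671863
The passing raccoon-present share is 0.873919·0.28 = 0.244697.
Hence the posterior is 0.244697/0.671863 ≈ 0.364.
Conditioning on intruder lowers the posterior on passing raccoon: the classic explaining-away effect in a common-effect structure.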